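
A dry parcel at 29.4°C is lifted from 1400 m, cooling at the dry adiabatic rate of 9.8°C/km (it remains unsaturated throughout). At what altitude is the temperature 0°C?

Height above start = (29.4 − 0) / 9.8 = 3 km
Altitude = 1400 m + 3000 m = 4400 m

4400 m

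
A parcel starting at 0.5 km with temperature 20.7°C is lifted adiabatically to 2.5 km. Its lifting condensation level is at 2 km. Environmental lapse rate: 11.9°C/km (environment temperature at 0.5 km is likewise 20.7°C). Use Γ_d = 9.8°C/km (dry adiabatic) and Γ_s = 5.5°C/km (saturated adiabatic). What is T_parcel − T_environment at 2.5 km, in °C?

+6.35°C (parcel warmer than environment)

Parcel:
  500 → 2000 m (dry, 9.8°C/km): ΔT = -9.8 × 1.5 = -14.7°C → T = 6°C
  2000 → 2500 m (saturated, 5.5°C/km): ΔT = -5.5 × 0.5 = -2.75°C → T = 3.25°C
Environment:
  500 → 2500 m (environment, 11.9°C/km): ΔT = -11.9 × 2 = -23.8°C → T = -3.1°C
T_parcel − T_env = 3.25 − (-3.1) = +6.35°C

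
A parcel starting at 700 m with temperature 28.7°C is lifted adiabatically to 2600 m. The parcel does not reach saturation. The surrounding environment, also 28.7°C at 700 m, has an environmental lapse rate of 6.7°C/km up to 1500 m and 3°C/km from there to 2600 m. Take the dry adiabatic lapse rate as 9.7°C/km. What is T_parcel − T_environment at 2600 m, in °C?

Parcel:
  700 → 2600 m (dry, 9.7°C/km): ΔT = -9.7 × 1.9 = -18.43°C → T = 10.27°C
Environment:
  700 → 1500 m (environment, lower layer, 6.7°C/km): ΔT = -6.7 × 0.8 = -5.36°C → T = 23.34°C
  1500 → 2600 m (environment, upper layer, 3°C/km): ΔT = -3 × 1.1 = -3.3°C → T = 20.04°C
T_parcel − T_env = 10.27 − 20.04 = -9.77°C

-9.77°C (parcel cooler than environment)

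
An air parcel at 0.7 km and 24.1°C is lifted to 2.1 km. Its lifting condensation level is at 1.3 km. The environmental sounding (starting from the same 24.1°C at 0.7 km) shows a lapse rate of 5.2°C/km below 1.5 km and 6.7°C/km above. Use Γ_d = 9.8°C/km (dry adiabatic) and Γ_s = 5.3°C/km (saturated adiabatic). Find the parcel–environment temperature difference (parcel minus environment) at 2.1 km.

Parcel:
  700–1300 m, dry: Δz = 0.6 km ⇒ ΔT = -5.88°C; T = 18.22°C
  1300–2100 m, saturated: Δz = 0.8 km ⇒ ΔT = -4.24°C; T = 13.98°C
Environment:
  700–1500 m, environment, lower layer: Δz = 0.8 km ⇒ ΔT = -4.16°C; T = 19.94°C
  1500–2100 m, environment, upper layer: Δz = 0.6 km ⇒ ΔT = -4.02°C; T = 15.92°C
T_parcel − T_env = 13.98 − 15.92 = -1.94°C

-1.94°C (parcel cooler than environment)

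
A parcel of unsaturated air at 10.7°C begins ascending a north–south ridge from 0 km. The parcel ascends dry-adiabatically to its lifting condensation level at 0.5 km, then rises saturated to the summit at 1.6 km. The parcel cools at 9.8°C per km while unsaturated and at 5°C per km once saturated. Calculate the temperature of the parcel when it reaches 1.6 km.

0 → 500 m (dry, 9.8°C/km): ΔT = -9.8 × 0.5 = -4.9°C → T = 5.8°C
500 → 1600 m (saturated, 5°C/km): ΔT = -5 × 1.1 = -5.5°C → T = 0.3°C

0.3°C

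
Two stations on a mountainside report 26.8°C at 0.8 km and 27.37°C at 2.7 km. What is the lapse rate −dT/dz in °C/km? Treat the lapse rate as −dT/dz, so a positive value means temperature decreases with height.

Γ = −ΔT/Δz = (26.8 − 27.37) / (2700 − 800) m
  = -0.57°C / 1.9 km = -0.3°C/km

-0.3°C/km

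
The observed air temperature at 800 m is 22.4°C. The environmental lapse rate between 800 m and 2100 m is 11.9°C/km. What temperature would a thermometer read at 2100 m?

800 → 2100 m (environmental, 11.9°C/km): ΔT = -11.9 × 1.3 = -15.47°C → T = 6.93°C

6.93°C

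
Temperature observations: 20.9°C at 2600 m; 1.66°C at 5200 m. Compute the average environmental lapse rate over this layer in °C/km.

7.4°C/km

Γ = −ΔT/Δz = (20.9 − 1.66) / (5200 − 2600) m
  = 19.24°C / 2.6 km = 7.4°C/km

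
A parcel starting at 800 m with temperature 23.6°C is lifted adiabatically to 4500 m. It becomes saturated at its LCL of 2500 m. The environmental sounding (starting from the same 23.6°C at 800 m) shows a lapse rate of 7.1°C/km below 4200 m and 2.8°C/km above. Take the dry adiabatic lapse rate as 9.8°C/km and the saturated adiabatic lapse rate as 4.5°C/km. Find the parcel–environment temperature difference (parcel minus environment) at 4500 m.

Parcel:
  Dry to 2500 m: -9.8 × 1.7 km = -16.66°C, so T = 6.94°C.
  Saturated to 4500 m: -4.5 × 2 km = -9°C, so T = -2.06°C.
Environment:
  Environment, lower layer to 4200 m: -7.1 × 3.4 km = -24.14°C, so T = -0.54°C.
  Environment, upper layer to 4500 m: -2.8 × 0.3 km = -0.84°C, so T = -1.38°C.
T_parcel − T_env = -2.06 − (-1.38) = -0.68°C

-0.68°C (parcel cooler than environment)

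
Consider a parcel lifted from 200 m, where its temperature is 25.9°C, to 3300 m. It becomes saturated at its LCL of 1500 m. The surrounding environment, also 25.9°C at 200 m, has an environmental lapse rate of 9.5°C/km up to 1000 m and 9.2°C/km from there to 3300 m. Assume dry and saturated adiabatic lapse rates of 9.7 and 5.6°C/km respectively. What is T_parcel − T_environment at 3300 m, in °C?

Parcel:
  Dry to 1500 m: -9.7 × 1.3 km = -12.61°C, so T = 13.29°C.
  Saturated to 3300 m: -5.6 × 1.8 km = -10.08°C, so T = 3.21°C.
Environment:
  Environment, lower layer to 1000 m: -9.5 × 0.8 km = -7.6°C, so T = 18.3°C.
  Environment, upper layer to 3300 m: -9.2 × 2.3 km = -21.16°C, so T = -2.86°C.
T_parcel − T_env = 3.21 − (-2.86) = +6.07°C

+6.07°C (parcel warmer than environment)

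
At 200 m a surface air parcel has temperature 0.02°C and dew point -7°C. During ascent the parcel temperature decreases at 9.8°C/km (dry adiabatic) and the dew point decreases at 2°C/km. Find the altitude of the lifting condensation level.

T and T_d converge at 9.8 − 2 = 7.8°C per km
Height above start = (0.02 − (-7)) / 7.8 = 0.9 km
LCL altitude = 200 m + 900 m = 1100 m

1100 m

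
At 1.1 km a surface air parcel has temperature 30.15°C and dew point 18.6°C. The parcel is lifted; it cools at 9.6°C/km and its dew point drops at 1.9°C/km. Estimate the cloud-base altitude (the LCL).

T and T_d converge at 9.6 − 1.9 = 7.7°C per km
Height above start = (30.15 − 18.6) / 7.7 = 1.5 km
LCL altitude = 1100 m + 1500 m = 2600 m

2.6 km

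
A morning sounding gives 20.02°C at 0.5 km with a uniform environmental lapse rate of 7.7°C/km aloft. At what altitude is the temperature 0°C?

Height above start = (20.02 − 0) / 7.7 = 2.6 km
Altitude = 500 m + 2600 m = 3100 m

3.1 km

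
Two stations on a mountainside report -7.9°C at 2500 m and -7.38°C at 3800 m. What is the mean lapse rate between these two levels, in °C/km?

Γ = −ΔT/Δz = (-7.9 − (-7.38)) / (3800 − 2500) m
  = -0.52°C / 1.3 km = -0.4°C/km

-0.4°C/km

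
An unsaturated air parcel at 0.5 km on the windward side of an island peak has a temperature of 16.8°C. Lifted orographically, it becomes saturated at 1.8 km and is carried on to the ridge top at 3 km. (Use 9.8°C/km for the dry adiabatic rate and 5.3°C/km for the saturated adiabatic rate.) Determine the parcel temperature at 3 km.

-2.3°C

500 → 1800 m (dry, 9.8°C/km): ΔT = -9.8 × 1.3 = -12.74°C → T = 4.06°C
1800 → 3000 m (saturated, 5.3°C/km): ΔT = -5.3 × 1.2 = -6.36°C → T = -2.3°C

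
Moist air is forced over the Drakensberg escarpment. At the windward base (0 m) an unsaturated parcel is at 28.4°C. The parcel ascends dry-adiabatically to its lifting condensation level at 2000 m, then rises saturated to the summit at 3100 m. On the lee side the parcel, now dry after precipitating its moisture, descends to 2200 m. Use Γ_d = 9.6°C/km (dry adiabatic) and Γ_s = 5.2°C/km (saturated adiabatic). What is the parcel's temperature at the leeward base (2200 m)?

12.12°C

0 → 2000 m (dry, 9.6°C/km): ΔT = -9.6 × 2 = -19.2°C → T = 9.2°C
2000 → 3100 m (saturated, 5.2°C/km): ΔT = -5.2 × 1.1 = -5.72°C → T = 3.48°C
3100 → 2200 m (dry descent, 9.6°C/km): ΔT = +9.6 × 0.9 = +8.64°C → T = 12.12°C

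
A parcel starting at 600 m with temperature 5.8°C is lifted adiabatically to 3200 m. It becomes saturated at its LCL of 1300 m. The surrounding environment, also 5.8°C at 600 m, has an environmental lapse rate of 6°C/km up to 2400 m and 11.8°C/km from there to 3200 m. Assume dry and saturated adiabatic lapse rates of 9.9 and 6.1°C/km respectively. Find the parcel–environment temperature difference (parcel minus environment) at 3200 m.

Parcel:
  From 600 m to 1300 m (dry): cools by 9.9 × 0.7 = 6.93°C, giving -1.13°C.
  From 1300 m to 3200 m (saturated): cools by 6.1 × 1.9 = 11.59°C, giving -12.72°C.
Environment:
  From 600 m to 2400 m (environment, lower layer): cools by 6 × 1.8 = 10.8°C, giving -5°C.
  From 2400 m to 3200 m (environment, upper layer): cools by 11.8 × 0.8 = 9.44°C, giving -14.44°C.
T_parcel − T_env = -12.72 − (-14.44) = +1.72°C

+1.72°C (parcel warmer than environment)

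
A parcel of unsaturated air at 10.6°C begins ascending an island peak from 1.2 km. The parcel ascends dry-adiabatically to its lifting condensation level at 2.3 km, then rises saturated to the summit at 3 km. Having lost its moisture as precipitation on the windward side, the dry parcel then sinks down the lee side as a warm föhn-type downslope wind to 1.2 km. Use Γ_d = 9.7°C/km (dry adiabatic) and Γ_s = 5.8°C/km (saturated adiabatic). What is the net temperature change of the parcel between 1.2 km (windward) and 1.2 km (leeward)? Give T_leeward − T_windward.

Dry to 2300 m: -9.7 × 1.1 km = -10.67°C, so T = -0.07°C.
Saturated to 3000 m: -5.8 × 0.7 km = -4.06°C, so T = -4.13°C.
Dry descent to 1200 m: +9.7 × 1.8 km = +17.46°C, so T = 13.33°C.
Net change vs windward start: 13.33 − 10.6 = +2.73°C

+2.73°C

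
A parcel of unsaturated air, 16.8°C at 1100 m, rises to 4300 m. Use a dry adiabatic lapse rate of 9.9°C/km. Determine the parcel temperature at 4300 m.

-14.88°C

1100 → 4300 m (dry adiabatic, 9.9°C/km): ΔT = -9.9 × 3.2 = -31.68°C → T = -14.88°C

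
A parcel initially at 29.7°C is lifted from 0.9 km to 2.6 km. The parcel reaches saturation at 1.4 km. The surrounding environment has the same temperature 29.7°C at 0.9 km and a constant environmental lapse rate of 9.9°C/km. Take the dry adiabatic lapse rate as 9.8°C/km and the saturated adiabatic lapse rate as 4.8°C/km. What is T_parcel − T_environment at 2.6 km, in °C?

+6.17°C (parcel warmer than environment)

Parcel:
  Dry to 1400 m: -9.8 × 0.5 km = -4.9°C, so T = 24.8°C.
  Saturated to 2600 m: -4.8 × 1.2 km = -5.76°C, so T = 19.04°C.
Environment:
  Environment to 2600 m: -9.9 × 1.7 km = -16.83°C, so T = 12.87°C.
T_parcel − T_env = 19.04 − 12.87 = +6.17°C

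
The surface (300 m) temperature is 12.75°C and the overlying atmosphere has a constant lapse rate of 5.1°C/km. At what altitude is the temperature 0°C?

Height above start = (12.75 − 0) / 5.1 = 2.5 km
Altitude = 300 m + 2500 m = 2800 m

2800 m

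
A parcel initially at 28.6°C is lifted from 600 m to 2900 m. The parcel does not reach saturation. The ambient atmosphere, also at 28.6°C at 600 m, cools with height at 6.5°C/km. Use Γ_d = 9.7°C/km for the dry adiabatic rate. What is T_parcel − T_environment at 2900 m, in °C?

Parcel:
  600 → 2900 m (dry, 9.7°C/km): ΔT = -9.7 × 2.3 = -22.31°C → T = 6.29°C
Environment:
  600 → 2900 m (environment, 6.5°C/km): ΔT = -6.5 × 2.3 = -14.95°C → T = 13.65°C
T_parcel − T_env = 6.29 − 13.65 = -7.36°C

-7.36°C (parcel cooler than environment)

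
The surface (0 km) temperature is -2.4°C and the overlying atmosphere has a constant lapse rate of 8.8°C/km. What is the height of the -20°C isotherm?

2 km

Height above start = (-2.4 − (-20)) / 8.8 = 2 km
Altitude = 0 m + 2000 m = 2000 m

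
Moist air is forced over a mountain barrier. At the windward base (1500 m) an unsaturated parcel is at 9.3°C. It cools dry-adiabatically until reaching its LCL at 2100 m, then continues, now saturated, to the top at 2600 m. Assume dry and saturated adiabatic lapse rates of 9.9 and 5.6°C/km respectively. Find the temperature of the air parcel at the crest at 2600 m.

From 1500 m to 2100 m (dry): cools by 9.9 × 0.6 = 5.94°C, giving 3.36°C.
From 2100 m to 2600 m (saturated): cools by 5.6 × 0.5 = 2.8°C, giving 0.56°C.

0.56°C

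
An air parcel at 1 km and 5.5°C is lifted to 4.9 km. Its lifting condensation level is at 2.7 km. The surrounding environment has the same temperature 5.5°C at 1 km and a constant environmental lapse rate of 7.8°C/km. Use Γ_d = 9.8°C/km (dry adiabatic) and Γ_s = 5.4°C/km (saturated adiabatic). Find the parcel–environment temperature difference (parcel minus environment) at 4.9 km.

+1.88°C (parcel warmer than environment)

Parcel:
  1000–2700 m, dry: Δz = 1.7 km ⇒ ΔT = -16.66°C; T = -11.16°C
  2700–4900 m, saturated: Δz = 2.2 km ⇒ ΔT = -11.88°C; T = -23.04°C
Environment:
  1000–4900 m, environment: Δz = 3.9 km ⇒ ΔT = -30.42°C; T = -24.92°C
T_parcel − T_env = -23.04 − (-24.92) = +1.88°C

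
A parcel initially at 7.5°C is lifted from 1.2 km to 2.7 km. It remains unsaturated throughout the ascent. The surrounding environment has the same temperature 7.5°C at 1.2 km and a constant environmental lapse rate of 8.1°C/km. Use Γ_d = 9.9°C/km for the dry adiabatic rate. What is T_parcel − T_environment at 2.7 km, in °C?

Parcel:
  1200–2700 m, dry: Δz = 1.5 km ⇒ ΔT = -14.85°C; T = -7.35°C
Environment:
  1200–2700 m, environment: Δz = 1.5 km ⇒ ΔT = -12.15°C; T = -4.65°C
T_parcel − T_env = -7.35 − (-4.65) = -2.7°C

-2.7°C (parcel cooler than environment)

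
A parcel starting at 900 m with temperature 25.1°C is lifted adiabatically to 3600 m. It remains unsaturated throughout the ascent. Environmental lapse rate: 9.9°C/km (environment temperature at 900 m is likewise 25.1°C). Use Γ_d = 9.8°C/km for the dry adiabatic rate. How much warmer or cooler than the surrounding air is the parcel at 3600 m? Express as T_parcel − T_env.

Parcel:
  900–3600 m, dry: Δz = 2.7 km ⇒ ΔT = -26.46°C; T = -1.36°C
Environment:
  900–3600 m, environment: Δz = 2.7 km ⇒ ΔT = -26.73°C; T = -1.63°C
T_parcel − T_env = -1.36 − (-1.63) = +0.27°C

+0.27°C (parcel warmer than environment)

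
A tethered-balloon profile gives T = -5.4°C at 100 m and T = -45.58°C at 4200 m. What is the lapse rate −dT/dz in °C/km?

9.8°C/km

Γ = −ΔT/Δz = (-5.4 − (-45.58)) / (4200 − 100) m
  = 40.18°C / 4.1 km = 9.8°C/km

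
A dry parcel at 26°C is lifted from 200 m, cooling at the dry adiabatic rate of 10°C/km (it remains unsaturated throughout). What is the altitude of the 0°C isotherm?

Height above start = (26 − 0) / 10 = 2.6 km
Altitude = 200 m + 2600 m = 2800 m

2800 m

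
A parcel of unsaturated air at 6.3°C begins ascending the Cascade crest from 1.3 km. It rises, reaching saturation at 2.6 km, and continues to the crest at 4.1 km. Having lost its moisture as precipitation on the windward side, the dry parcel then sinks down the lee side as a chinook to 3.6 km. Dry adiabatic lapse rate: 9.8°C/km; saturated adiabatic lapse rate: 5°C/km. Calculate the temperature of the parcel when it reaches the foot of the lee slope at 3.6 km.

1300–2600 m, dry: Δz = 1.3 km ⇒ ΔT = -12.74°C; T = -6.44°C
2600–4100 m, saturated: Δz = 1.5 km ⇒ ΔT = -7.5°C; T = -13.94°C
4100–3600 m, dry descent: Δz = 0.5 km ⇒ ΔT = +4.9°C; T = -9.04°C

-9.04°C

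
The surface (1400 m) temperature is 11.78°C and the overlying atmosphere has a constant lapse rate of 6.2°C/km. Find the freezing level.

Height above start = (11.78 − 0) / 6.2 = 1.9 km
Altitude = 1400 m + 1900 m = 3300 m

3300 m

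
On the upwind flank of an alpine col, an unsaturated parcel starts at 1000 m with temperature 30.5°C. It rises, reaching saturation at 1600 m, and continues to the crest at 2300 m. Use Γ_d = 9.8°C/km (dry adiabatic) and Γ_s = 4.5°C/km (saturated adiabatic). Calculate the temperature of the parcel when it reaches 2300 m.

21.47°C

1000 → 1600 m (dry, 9.8°C/km): ΔT = -9.8 × 0.6 = -5.88°C → T = 24.62°C
1600 → 2300 m (saturated, 4.5°C/km): ΔT = -4.5 × 0.7 = -3.15°C → T = 21.47°C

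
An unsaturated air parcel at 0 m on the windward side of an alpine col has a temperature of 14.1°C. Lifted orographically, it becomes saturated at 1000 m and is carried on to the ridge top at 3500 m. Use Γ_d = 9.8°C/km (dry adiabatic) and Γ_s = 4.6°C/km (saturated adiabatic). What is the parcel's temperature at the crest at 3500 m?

0 → 1000 m (dry, 9.8°C/km): ΔT = -9.8 × 1 = -9.8°C → T = 4.3°C
1000 → 3500 m (saturated, 4.6°C/km): ΔT = -4.6 × 2.5 = -11.5°C → T = -7.2°C

-7.2°C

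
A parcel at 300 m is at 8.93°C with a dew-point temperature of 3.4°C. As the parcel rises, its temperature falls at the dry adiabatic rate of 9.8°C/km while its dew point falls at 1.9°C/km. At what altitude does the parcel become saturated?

1000 m

T and T_d converge at 9.8 − 1.9 = 7.9°C per km
Height above start = (8.93 − 3.4) / 7.9 = 0.7 km
LCL altitude = 300 m + 700 m = 1000 m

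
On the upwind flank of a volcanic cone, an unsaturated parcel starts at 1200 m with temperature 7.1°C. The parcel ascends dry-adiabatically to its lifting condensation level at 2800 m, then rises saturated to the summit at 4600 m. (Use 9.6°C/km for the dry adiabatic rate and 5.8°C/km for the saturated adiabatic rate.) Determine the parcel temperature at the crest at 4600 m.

-18.7°C

From 1200 m to 2800 m (dry): cools by 9.6 × 1.6 = 15.36°C, giving -8.26°C.
From 2800 m to 4600 m (saturated): cools by 5.8 × 1.8 = 10.44°C, giving -18.7°C.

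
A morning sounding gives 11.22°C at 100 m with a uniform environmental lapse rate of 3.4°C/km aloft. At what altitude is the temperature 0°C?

Height above start = (11.22 − 0) / 3.4 = 3.3 km
Altitude = 100 m + 3300 m = 3400 m

3400 m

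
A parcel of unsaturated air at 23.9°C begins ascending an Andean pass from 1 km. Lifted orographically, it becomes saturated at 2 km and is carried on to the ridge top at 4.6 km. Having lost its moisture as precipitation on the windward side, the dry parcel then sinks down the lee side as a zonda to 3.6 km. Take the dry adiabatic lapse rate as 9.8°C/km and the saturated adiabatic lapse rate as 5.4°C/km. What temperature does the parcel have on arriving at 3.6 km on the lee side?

9.86°C

Dry to 2000 m: -9.8 × 1 km = -9.8°C, so T = 14.1°C.
Saturated to 4600 m: -5.4 × 2.6 km = -14.04°C, so T = 0.06°C.
Dry descent to 3600 m: +9.8 × 1 km = +9.8°C, so T = 9.86°C.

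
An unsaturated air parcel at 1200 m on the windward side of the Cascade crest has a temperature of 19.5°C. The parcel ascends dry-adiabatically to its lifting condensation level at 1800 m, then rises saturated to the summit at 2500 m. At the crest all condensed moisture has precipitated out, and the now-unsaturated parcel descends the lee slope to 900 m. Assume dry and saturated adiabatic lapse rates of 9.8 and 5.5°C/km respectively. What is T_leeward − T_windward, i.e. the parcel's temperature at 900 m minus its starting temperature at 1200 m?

+5.95°C

Dry to 1800 m: -9.8 × 0.6 km = -5.88°C, so T = 13.62°C.
Saturated to 2500 m: -5.5 × 0.7 km = -3.85°C, so T = 9.77°C.
Dry descent to 900 m: +9.8 × 1.6 km = +15.68°C, so T = 25.45°C.
Net change vs windward start: 25.45 − 19.5 = +5.95°C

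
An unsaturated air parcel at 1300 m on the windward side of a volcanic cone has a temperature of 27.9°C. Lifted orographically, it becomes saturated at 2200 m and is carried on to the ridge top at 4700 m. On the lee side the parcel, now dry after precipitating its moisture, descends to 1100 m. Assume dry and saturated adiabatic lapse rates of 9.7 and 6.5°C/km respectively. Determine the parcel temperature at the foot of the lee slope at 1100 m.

Dry to 2200 m: -9.7 × 0.9 km = -8.73°C, so T = 19.17°C.
Saturated to 4700 m: -6.5 × 2.5 km = -16.25°C, so T = 2.92°C.
Dry descent to 1100 m: +9.7 × 3.6 km = +34.92°C, so T = 37.84°C.

37.84°C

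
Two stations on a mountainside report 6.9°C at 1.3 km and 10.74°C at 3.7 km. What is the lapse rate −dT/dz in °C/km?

-1.6°C/km

Γ = −ΔT/Δz = (6.9 − 10.74) / (3700 − 1300) m
  = -3.84°C / 2.4 km = -1.6°C/km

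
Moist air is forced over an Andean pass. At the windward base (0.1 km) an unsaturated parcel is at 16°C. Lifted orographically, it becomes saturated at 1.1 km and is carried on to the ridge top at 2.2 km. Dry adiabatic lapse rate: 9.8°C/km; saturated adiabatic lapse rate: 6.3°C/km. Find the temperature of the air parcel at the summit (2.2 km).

-0.73°C

100–1100 m, dry: Δz = 1 km ⇒ ΔT = -9.8°C; T = 6.2°C
1100–2200 m, saturated: Δz = 1.1 km ⇒ ΔT = -6.93°C; T = -0.73°C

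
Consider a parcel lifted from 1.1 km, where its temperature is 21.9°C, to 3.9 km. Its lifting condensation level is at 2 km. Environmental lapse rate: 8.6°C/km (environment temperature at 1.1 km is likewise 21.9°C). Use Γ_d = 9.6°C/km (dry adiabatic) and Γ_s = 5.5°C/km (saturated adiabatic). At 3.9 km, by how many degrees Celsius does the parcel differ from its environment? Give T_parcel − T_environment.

+4.99°C (parcel warmer than environment)

Parcel:
  1100–2000 m, dry: Δz = 0.9 km ⇒ ΔT = -8.64°C; T = 13.26°C
  2000–3900 m, saturated: Δz = 1.9 km ⇒ ΔT = -10.45°C; T = 2.81°C
Environment:
  1100–3900 m, environment: Δz = 2.8 km ⇒ ΔT = -24.08°C; T = -2.18°C
T_parcel − T_env = 2.81 − (-2.18) = +4.99°C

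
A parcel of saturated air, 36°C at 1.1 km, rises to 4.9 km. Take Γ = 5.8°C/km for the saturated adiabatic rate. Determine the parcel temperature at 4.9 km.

From 1100 m to 4900 m (saturated adiabatic): cools by 5.8 × 3.8 = 22.04°C, giving 13.96°C.

13.96°C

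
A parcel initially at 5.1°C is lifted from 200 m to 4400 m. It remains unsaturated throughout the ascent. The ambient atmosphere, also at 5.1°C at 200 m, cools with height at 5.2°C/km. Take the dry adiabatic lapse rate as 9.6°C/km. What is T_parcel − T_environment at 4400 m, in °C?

Parcel:
  200 → 4400 m (dry, 9.6°C/km): ΔT = -9.6 × 4.2 = -40.32°C → T = -35.22°C
Environment:
  200 → 4400 m (environment, 5.2°C/km): ΔT = -5.2 × 4.2 = -21.84°C → T = -16.74°C
T_parcel − T_env = -35.22 − (-16.74) = -18.48°C

-18.48°C (parcel cooler than environment)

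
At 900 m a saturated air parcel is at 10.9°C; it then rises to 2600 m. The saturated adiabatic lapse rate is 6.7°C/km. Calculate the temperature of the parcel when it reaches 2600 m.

900 → 2600 m (saturated adiabatic, 6.7°C/km): ΔT = -6.7 × 1.7 = -11.39°C → T = -0.49°C

-0.49°C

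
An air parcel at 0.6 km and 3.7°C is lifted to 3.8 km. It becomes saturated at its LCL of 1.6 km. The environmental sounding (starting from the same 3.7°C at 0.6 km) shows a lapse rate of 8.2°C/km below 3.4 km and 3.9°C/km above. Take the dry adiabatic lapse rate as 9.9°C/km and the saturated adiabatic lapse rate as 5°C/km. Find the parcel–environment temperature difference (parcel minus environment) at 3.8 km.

+3.62°C (parcel warmer than environment)

Parcel:
  Dry to 1600 m: -9.9 × 1 km = -9.9°C, so T = -6.2°C.
  Saturated to 3800 m: -5 × 2.2 km = -11°C, so T = -17.2°C.
Environment:
  Environment, lower layer to 3400 m: -8.2 × 2.8 km = -22.96°C, so T = -19.26°C.
  Environment, upper layer to 3800 m: -3.9 × 0.4 km = -1.56°C, so T = -20.82°C.
T_parcel − T_env = -17.2 − (-20.82) = +3.62°C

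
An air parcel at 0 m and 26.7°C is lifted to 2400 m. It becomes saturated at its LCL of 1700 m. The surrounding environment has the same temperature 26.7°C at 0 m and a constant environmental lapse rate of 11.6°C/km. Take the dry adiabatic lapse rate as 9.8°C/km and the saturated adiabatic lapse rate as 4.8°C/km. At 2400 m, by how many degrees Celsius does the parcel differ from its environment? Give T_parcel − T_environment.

+7.82°C (parcel warmer than environment)

Parcel:
  0–1700 m, dry: Δz = 1.7 km ⇒ ΔT = -16.66°C; T = 10.04°C
  1700–2400 m, saturated: Δz = 0.7 km ⇒ ΔT = -3.36°C; T = 6.68°C
Environment:
  0–2400 m, environment: Δz = 2.4 km ⇒ ΔT = -27.84°C; T = -1.14°C
T_parcel − T_env = 6.68 − (-1.14) = +7.82°C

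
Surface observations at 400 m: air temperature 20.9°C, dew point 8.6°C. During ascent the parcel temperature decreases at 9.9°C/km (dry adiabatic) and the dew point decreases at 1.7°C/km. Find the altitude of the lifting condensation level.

1900 m

T and T_d converge at 9.9 − 1.7 = 8.2°C per km
Height above start = (20.9 − 8.6) / 8.2 = 1.5 km
LCL altitude = 400 m + 1500 m = 1900 m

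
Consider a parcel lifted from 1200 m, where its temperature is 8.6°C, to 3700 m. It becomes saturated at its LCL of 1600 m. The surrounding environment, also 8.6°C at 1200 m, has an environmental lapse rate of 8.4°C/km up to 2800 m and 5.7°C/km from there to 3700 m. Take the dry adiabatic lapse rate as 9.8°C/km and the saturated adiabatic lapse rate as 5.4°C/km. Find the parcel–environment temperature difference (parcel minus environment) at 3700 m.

Parcel:
  1200 → 1600 m (dry, 9.8°C/km): ΔT = -9.8 × 0.4 = -3.92°C → T = 4.68°C
  1600 → 3700 m (saturated, 5.4°C/km): ΔT = -5.4 × 2.1 = -11.34°C → T = -6.66°C
Environment:
  1200 → 2800 m (environment, lower layer, 8.4°C/km): ΔT = -8.4 × 1.6 = -13.44°C → T = -4.84°C
  2800 → 3700 m (environment, upper layer, 5.7°C/km): ΔT = -5.7 × 0.9 = -5.13°C → T = -9.97°C
T_parcel − T_env = -6.66 − (-9.97) = +3.31°C

+3.31°C (parcel warmer than environment)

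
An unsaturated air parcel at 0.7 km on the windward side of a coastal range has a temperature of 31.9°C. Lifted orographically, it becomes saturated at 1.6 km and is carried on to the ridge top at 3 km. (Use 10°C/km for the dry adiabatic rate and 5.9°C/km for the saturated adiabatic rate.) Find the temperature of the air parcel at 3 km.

Dry to 1600 m: -10 × 0.9 km = -9°C, so T = 22.9°C.
Saturated to 3000 m: -5.9 × 1.4 km = -8.26°C, so T = 14.64°C.

14.64°C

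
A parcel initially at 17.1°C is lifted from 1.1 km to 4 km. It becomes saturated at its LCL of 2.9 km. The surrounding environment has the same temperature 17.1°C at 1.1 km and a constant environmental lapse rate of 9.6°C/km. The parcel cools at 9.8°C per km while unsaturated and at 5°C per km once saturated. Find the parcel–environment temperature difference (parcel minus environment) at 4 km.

Parcel:
  From 1100 m to 2900 m (dry): cools by 9.8 × 1.8 = 17.64°C, giving -0.54°C.
  From 2900 m to 4000 m (saturated): cools by 5 × 1.1 = 5.5°C, giving -6.04°C.
Environment:
  From 1100 m to 4000 m (environment): cools by 9.6 × 2.9 = 27.84°C, giving -10.74°C.
T_parcel − T_env = -6.04 − (-10.74) = +4.7°C

+4.7°C (parcel warmer than environment)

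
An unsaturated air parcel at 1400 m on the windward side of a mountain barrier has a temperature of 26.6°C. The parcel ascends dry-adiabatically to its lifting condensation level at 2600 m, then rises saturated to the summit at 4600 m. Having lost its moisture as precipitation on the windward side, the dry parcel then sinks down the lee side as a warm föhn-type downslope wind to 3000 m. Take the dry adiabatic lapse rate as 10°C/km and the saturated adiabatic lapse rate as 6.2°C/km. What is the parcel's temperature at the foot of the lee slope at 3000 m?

18.2°C

Dry to 2600 m: -10 × 1.2 km = -12°C, so T = 14.6°C.
Saturated to 4600 m: -6.2 × 2 km = -12.4°C, so T = 2.2°C.
Dry descent to 3000 m: +10 × 1.6 km = +16°C, so T = 18.2°C.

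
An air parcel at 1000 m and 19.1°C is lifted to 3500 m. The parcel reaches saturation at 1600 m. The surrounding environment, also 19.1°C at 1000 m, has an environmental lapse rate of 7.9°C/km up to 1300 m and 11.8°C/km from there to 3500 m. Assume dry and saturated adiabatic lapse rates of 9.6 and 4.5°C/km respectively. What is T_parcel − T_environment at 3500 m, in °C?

+14.02°C (parcel warmer than environment)

Parcel:
  Dry to 1600 m: -9.6 × 0.6 km = -5.76°C, so T = 13.34°C.
  Saturated to 3500 m: -4.5 × 1.9 km = -8.55°C, so T = 4.79°C.
Environment:
  Environment, lower layer to 1300 m: -7.9 × 0.3 km = -2.37°C, so T = 16.73°C.
  Environment, upper layer to 3500 m: -11.8 × 2.2 km = -25.96°C, so T = -9.23°C.
T_parcel − T_env = 4.79 − (-9.23) = +14.02°C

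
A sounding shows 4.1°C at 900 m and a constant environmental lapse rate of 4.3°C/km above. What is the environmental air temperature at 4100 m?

-9.66°C

900 → 4100 m (environmental, 4.3°C/km): ΔT = -4.3 × 3.2 = -13.76°C → T = -9.66°C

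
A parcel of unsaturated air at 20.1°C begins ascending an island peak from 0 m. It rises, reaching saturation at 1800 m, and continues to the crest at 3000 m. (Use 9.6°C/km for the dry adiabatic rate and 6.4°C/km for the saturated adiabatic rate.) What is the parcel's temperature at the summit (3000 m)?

-4.86°C

Dry to 1800 m: -9.6 × 1.8 km = -17.28°C, so T = 2.82°C.
Saturated to 3000 m: -6.4 × 1.2 km = -7.68°C, so T = -4.86°C.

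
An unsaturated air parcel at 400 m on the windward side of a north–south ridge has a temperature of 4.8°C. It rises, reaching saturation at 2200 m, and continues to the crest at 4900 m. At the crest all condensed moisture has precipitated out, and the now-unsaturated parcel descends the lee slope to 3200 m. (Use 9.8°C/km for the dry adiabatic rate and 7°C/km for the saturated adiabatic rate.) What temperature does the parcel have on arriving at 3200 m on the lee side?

-15.08°C

400–2200 m, dry: Δz = 1.8 km ⇒ ΔT = -17.64°C; T = -12.84°C
2200–4900 m, saturated: Δz = 2.7 km ⇒ ΔT = -18.9°C; T = -31.74°C
4900–3200 m, dry descent: Δz = 1.7 km ⇒ ΔT = +16.66°C; T = -15.08°C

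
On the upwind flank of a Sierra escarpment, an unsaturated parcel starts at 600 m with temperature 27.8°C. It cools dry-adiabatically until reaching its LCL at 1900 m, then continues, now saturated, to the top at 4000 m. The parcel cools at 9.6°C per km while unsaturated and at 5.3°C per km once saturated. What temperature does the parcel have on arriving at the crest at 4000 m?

From 600 m to 1900 m (dry): cools by 9.6 × 1.3 = 12.48°C, giving 15.32°C.
From 1900 m to 4000 m (saturated): cools by 5.3 × 2.1 = 11.13°C, giving 4.19°C.

4.19°C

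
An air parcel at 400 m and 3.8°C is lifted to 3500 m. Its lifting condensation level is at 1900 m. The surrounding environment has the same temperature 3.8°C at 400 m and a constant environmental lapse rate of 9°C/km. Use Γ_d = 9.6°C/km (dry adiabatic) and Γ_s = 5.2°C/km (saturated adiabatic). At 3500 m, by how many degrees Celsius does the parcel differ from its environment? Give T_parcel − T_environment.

Parcel:
  Dry to 1900 m: -9.6 × 1.5 km = -14.4°C, so T = -10.6°C.
  Saturated to 3500 m: -5.2 × 1.6 km = -8.32°C, so T = -18.92°C.
Environment:
  Environment to 3500 m: -9 × 3.1 km = -27.9°C, so T = -24.1°C.
T_parcel − T_env = -18.92 − (-24.1) = +5.18°C

+5.18°C (parcel warmer than environment)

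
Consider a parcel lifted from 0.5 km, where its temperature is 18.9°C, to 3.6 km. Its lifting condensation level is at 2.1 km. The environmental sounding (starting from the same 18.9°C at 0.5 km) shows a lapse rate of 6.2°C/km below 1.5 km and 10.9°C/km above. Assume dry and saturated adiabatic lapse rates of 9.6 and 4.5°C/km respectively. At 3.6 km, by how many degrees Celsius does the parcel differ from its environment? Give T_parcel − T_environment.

+6.98°C (parcel warmer than environment)

Parcel:
  From 500 m to 2100 m (dry): cools by 9.6 × 1.6 = 15.36°C, giving 3.54°C.
  From 2100 m to 3600 m (saturated): cools by 4.5 × 1.5 = 6.75°C, giving -3.21°C.
Environment:
  From 500 m to 1500 m (environment, lower layer): cools by 6.2 × 1 = 6.2°C, giving 12.7°C.
  From 1500 m to 3600 m (environment, upper layer): cools by 10.9 × 2.1 = 22.89°C, giving -10.19°C.
T_parcel − T_env = -3.21 − (-10.19) = +6.98°C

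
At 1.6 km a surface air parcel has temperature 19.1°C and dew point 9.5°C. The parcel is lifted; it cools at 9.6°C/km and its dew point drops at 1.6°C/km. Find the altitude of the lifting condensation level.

2.8 km

T and T_d converge at 9.6 − 1.6 = 8°C per km
Height above start = (19.1 − 9.5) / 8 = 1.2 km
LCL altitude = 1600 m + 1200 m = 2800 m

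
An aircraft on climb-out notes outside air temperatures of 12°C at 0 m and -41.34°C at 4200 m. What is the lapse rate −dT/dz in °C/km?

Γ = −ΔT/Δz = (12 − (-41.34)) / (4200 − 0) m
  = 53.34°C / 4.2 km = 12.7°C/km

12.7°C/km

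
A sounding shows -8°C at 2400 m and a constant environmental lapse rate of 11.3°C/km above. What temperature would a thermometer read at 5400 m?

-41.9°C

2400 → 5400 m (environmental, 11.3°C/km): ΔT = -11.3 × 3 = -33.9°C → T = -41.9°C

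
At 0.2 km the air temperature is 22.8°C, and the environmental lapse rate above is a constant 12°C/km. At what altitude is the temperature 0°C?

2.1 km

Height above start = (22.8 − 0) / 12 = 1.9 km
Altitude = 200 m + 1900 m = 2100 m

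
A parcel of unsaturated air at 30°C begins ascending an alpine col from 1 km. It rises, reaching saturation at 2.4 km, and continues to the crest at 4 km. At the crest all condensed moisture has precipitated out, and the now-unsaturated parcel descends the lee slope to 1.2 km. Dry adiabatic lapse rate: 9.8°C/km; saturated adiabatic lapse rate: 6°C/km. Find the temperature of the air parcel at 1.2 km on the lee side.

Dry to 2400 m: -9.8 × 1.4 km = -13.72°C, so T = 16.28°C.
Saturated to 4000 m: -6 × 1.6 km = -9.6°C, so T = 6.68°C.
Dry descent to 1200 m: +9.8 × 2.8 km = +27.44°C, so T = 34.12°C.

34.12°C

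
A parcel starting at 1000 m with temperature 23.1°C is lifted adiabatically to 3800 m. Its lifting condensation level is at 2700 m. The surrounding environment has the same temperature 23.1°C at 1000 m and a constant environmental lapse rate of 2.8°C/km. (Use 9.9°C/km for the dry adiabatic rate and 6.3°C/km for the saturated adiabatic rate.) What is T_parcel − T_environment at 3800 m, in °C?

Parcel:
  1000 → 2700 m (dry, 9.9°C/km): ΔT = -9.9 × 1.7 = -16.83°C → T = 6.27°C
  2700 → 3800 m (saturated, 6.3°C/km): ΔT = -6.3 × 1.1 = -6.93°C → T = -0.66°C
Environment:
  1000 → 3800 m (environment, 2.8°C/km): ΔT = -2.8 × 2.8 = -7.84°C → T = 15.26°C
T_parcel − T_env = -0.66 − 15.26 = -15.92°C

-15.92°C (parcel cooler than environment)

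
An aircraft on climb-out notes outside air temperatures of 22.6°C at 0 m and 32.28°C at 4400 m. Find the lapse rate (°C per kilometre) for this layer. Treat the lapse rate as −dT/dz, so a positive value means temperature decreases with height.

-2.2°C/km

Γ = −ΔT/Δz = (22.6 − 32.28) / (4400 − 0) m
  = -9.68°C / 4.4 km = -2.2°C/km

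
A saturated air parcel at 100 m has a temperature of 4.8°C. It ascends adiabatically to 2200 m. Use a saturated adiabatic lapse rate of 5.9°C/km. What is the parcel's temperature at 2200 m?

100–2200 m, saturated adiabatic: Δz = 2.1 km ⇒ ΔT = -12.39°C; T = -7.59°C

-7.59°C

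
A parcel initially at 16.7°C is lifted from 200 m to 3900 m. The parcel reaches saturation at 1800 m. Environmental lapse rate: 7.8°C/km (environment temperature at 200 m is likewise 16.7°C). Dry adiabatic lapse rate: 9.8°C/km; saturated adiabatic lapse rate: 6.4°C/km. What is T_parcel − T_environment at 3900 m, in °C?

-0.26°C (parcel cooler than environment)

Parcel:
  200–1800 m, dry: Δz = 1.6 km ⇒ ΔT = -15.68°C; T = 1.02°C
  1800–3900 m, saturated: Δz = 2.1 km ⇒ ΔT = -13.44°C; T = -12.42°C
Environment:
  200–3900 m, environment: Δz = 3.7 km ⇒ ΔT = -28.86°C; T = -12.16°C
T_parcel − T_env = -12.42 − (-12.16) = -0.26°C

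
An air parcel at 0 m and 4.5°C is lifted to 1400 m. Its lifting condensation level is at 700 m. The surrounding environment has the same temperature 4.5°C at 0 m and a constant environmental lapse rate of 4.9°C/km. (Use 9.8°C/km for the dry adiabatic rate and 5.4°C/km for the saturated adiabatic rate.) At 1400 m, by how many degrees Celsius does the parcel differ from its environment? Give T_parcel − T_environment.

Parcel:
  Dry to 700 m: -9.8 × 0.7 km = -6.86°C, so T = -2.36°C.
  Saturated to 1400 m: -5.4 × 0.7 km = -3.78°C, so T = -6.14°C.
Environment:
  Environment to 1400 m: -4.9 × 1.4 km = -6.86°C, so T = -2.36°C.
T_parcel − T_env = -6.14 − (-2.36) = -3.78°C

-3.78°C (parcel cooler than environment)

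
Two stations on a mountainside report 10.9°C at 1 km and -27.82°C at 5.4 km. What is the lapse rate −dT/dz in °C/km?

Γ = −ΔT/Δz = (10.9 − (-27.82)) / (5400 − 1000) m
  = 38.72°C / 4.4 km = 8.8°C/km

8.8°C/km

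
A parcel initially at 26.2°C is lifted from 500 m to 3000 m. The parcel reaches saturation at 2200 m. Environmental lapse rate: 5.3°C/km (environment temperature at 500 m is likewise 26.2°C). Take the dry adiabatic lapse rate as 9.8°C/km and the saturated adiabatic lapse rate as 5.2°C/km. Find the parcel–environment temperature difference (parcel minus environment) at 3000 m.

Parcel:
  Dry to 2200 m: -9.8 × 1.7 km = -16.66°C, so T = 9.54°C.
  Saturated to 3000 m: -5.2 × 0.8 km = -4.16°C, so T = 5.38°C.
Environment:
  Environment to 3000 m: -5.3 × 2.5 km = -13.25°C, so T = 12.95°C.
T_parcel − T_env = 5.38 − 12.95 = -7.57°C

-7.57°C (parcel cooler than environment)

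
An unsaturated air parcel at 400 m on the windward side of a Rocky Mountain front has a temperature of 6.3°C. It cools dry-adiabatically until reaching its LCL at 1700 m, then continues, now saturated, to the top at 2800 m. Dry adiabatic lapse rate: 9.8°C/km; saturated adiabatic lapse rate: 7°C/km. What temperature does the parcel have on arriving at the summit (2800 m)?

From 400 m to 1700 m (dry): cools by 9.8 × 1.3 = 12.74°C, giving -6.44°C.
From 1700 m to 2800 m (saturated): cools by 7 × 1.1 = 7.7°C, giving -14.14°C.

-14.14°C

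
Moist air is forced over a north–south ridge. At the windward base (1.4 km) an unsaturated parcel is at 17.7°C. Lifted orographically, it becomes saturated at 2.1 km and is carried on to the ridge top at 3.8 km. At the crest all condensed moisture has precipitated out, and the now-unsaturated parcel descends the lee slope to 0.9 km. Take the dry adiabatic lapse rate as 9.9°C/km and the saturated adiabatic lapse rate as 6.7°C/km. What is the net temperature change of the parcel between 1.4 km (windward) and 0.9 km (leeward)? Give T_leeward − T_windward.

1400–2100 m, dry: Δz = 0.7 km ⇒ ΔT = -6.93°C; T = 10.77°C
2100–3800 m, saturated: Δz = 1.7 km ⇒ ΔT = -11.39°C; T = -0.62°C
3800–900 m, dry descent: Δz = 2.9 km ⇒ ΔT = +28.71°C; T = 28.09°C
Net change vs windward start: 28.09 − 17.7 = +10.39°C

+10.39°C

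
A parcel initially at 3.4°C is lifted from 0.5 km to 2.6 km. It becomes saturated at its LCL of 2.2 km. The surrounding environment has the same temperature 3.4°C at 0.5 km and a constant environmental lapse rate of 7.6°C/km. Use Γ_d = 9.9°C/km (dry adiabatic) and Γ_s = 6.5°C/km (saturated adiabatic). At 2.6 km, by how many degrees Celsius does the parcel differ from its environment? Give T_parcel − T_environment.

Parcel:
  From 500 m to 2200 m (dry): cools by 9.9 × 1.7 = 16.83°C, giving -13.43°C.
  From 2200 m to 2600 m (saturated): cools by 6.5 × 0.4 = 2.6°C, giving -16.03°C.
Environment:
  From 500 m to 2600 m (environment): cools by 7.6 × 2.1 = 15.96°C, giving -12.56°C.
T_parcel − T_env = -16.03 − (-12.56) = -3.47°C

-3.47°C (parcel cooler than environment)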